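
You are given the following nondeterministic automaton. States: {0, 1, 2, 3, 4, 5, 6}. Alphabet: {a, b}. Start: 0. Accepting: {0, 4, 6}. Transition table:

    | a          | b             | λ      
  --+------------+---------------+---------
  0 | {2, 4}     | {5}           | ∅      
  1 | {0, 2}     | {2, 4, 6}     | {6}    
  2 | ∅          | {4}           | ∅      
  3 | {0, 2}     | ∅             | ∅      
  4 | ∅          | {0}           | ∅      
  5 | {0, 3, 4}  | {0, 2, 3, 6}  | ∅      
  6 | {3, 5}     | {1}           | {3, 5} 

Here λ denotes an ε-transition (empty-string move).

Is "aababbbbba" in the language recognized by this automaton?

No

Start in {0}.
Read 'a': 0→{2, 4}; now {2, 4}.
Read 'a': 2→∅, 4→∅; now ∅.
The set is empty and remains empty for the remaining 8 symbols.
The final set ∅ contains no accepting state.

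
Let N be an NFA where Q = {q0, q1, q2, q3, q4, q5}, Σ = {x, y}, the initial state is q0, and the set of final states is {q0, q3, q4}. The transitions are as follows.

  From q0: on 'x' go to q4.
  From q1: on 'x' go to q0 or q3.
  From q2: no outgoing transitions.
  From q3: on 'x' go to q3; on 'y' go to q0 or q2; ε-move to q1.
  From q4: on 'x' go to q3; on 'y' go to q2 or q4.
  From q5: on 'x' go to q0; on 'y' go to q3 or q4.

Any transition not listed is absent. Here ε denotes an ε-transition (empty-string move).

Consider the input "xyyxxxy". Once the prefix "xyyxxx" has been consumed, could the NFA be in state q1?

Start in {q0}.
Read 'x': q0→{q4}; now {q4}.
Read 'y': q4→{q2, q4}; now {q2, q4}.
Read 'y': q2→∅, q4→{q2, q4}; now {q2, q4}.
Read 'x': q2→∅, q4→{q3}; union {q3}; ε-closure = {q1, q3}.
Read 'x': q1→{q0, q3}, q3→{q3}; union {q0, q3}; ε-closure = {q0, q1, q3}.
Read 'x': q0→{q4}, q1→{q0, q3}, q3→{q3}; union {q0, q3, q4}; ε-closure = {q0, q1, q3, q4}.
State q1 is in {q0, q1, q3, q4}.

Yes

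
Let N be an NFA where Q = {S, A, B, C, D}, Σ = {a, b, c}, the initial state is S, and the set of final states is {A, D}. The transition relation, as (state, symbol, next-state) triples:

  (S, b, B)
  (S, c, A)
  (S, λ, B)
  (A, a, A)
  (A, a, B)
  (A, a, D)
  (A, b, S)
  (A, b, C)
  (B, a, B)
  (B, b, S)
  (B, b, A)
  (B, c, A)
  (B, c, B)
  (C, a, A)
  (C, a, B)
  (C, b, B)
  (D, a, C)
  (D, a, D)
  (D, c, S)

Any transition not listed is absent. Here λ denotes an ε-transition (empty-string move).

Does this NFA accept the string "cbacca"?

Start: ε-closure({S}) = {S, B}.
Read 'c': {S, B} → {A, B}.
Read 'b': {A, B} → {S, A, B, C}.
Read 'a': {S, A, B, C} → {A, B, D}.
Read 'c': {A, B, D} → {S, A, B}.
Read 'c': {S, A, B} → {A, B}.
Read 'a': {A, B} → {A, B, D}.
The final set {A, B, D} contains the accepting states A, D.

Yes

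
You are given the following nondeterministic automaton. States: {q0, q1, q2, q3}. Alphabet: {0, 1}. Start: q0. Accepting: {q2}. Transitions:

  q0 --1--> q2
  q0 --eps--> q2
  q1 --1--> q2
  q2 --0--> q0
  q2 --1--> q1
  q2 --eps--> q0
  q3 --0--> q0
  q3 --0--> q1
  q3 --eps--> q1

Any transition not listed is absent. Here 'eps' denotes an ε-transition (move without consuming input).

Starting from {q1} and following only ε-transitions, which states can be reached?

{q1}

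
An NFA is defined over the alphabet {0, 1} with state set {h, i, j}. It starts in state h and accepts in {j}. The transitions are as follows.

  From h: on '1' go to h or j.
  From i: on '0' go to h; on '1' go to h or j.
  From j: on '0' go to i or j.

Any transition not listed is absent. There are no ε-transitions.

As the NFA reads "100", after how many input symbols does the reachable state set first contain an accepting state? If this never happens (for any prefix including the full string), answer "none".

1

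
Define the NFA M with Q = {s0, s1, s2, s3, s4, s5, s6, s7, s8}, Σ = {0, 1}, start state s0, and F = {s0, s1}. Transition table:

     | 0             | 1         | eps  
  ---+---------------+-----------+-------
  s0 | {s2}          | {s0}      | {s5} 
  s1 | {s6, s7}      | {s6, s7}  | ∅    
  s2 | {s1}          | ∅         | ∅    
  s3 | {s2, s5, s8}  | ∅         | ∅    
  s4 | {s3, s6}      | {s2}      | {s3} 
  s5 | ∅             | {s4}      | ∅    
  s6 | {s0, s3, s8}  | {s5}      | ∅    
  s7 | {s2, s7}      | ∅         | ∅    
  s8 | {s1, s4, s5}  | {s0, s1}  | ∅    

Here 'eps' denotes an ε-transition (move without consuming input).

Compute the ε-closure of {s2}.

{s2}

Begin with {s2}.
No ε-moves leave this set, so the closure equals the set itself.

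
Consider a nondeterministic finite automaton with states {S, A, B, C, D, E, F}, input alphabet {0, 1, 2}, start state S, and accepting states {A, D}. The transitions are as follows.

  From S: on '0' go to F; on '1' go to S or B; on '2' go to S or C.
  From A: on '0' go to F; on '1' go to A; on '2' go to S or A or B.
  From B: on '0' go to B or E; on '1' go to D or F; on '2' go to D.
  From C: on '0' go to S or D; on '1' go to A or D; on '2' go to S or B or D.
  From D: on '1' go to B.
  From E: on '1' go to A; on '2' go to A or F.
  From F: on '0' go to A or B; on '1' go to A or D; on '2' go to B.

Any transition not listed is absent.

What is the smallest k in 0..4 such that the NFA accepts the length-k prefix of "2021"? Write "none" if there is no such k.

2

Start in {S}.
Read '2': {S} → {S, C}.
Read '0': {S, C} → {S, D, F}.
None of the earlier sets intersect F, but {S, D, F} does.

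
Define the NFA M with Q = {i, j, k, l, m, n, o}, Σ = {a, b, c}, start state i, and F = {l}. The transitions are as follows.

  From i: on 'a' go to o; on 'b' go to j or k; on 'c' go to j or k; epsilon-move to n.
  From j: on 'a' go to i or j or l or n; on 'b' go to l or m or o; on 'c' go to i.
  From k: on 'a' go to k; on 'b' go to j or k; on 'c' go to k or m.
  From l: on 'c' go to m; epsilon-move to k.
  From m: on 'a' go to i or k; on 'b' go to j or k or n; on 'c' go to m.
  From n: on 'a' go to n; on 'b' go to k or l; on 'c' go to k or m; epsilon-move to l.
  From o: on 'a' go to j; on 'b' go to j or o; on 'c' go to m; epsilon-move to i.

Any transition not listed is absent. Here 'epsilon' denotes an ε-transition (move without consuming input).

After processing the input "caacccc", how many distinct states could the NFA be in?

Start: ε-closure({i}) = {i, k, l, n}.
Read 'c': i→{j, k}, k→{k, m}, l→{m}, n→{k, m}; now {j, k, m}.
Read 'a': j→{i, j, l, n}, k→{k}, m→{i, k}; now {i, j, k, l, n}.
Read 'a': i→{o}, j→{i, j, l, n}, k→{k}, l→∅, n→{n}; now {i, j, k, l, n, o}.
Read 'c': i→{j, k}, j→{i}, k→{k, m}, l→{m}, n→{k, m}, o→{m}; union {i, j, k, m}; ε-closure = {i, j, k, l, m, n}.
Read 'c': i→{j, k}, j→{i}, k→{k, m}, l→{m}, m→{m}, n→{k, m}; union {i, j, k, m}; ε-closure = {i, j, k, l, m, n}.
Read 'c': i→{j, k}, j→{i}, k→{k, m}, l→{m}, m→{m}, n→{k, m}; union {i, j, k, m}; ε-closure = {i, j, k, l, m, n}.
Read 'c': i→{j, k}, j→{i}, k→{k, m}, l→{m}, m→{m}, n→{k, m}; union {i, j, k, m}; ε-closure = {i, j, k, l, m, n}.
That set has 6 states.

6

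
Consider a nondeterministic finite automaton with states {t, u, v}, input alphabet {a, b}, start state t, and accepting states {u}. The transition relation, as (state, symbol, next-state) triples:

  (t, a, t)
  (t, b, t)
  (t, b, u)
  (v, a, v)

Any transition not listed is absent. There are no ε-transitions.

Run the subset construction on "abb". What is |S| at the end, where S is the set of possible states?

2

Start in {t}.
Read 'a': t→{t}; now {t}.
Read 'b': t→{t, u}; now {t, u}.
Read 'b': t→{t, u}, u→∅; now {t, u}.
That set has 2 states.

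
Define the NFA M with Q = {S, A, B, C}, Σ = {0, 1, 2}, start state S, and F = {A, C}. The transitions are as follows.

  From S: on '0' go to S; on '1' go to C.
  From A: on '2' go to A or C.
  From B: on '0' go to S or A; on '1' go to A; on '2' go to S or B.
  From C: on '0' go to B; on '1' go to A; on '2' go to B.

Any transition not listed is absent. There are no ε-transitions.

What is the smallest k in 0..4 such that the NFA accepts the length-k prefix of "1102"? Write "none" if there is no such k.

1

Start in {S}.
Read '1': S→{C}; now {C}.
None of the earlier sets intersect F, but {C} does.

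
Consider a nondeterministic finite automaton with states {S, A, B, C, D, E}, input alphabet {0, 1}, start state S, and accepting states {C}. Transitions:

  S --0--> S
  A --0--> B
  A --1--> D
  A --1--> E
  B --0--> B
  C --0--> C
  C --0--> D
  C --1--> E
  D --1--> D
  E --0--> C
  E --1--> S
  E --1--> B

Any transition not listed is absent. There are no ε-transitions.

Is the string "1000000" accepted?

No

Start in {S}.
Read '1': {S} → ∅.
The set is empty and remains empty for the remaining 6 symbols.
The final set ∅ contains no accepting state.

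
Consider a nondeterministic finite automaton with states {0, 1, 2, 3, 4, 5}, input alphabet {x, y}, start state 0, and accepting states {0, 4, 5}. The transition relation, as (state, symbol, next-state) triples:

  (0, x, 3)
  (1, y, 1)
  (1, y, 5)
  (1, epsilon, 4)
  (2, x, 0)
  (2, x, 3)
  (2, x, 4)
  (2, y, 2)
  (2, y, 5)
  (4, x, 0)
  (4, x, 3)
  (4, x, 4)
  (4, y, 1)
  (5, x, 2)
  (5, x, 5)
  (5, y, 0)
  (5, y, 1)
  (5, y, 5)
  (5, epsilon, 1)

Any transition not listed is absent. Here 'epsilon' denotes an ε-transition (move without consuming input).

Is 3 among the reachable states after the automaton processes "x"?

Start in {0}.
Read 'x': {0} → {3}.
State 3 is in {3}.

Yes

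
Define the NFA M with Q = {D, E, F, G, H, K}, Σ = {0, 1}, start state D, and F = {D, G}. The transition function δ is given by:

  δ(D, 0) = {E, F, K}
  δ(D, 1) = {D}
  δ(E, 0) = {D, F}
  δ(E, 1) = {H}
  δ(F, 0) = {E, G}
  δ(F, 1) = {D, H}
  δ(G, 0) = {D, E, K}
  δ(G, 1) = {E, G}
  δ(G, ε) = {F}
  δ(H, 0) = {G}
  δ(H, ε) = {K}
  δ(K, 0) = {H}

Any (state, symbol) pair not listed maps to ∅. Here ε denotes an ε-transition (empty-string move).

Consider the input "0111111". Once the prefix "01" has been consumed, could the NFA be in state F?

No

Start in {D}.
Read '0': D→{E, F, K}; now {E, F, K}.
Read '1': E→{H}, F→{D, H}, K→∅; union {D, H}; ε-closure = {D, H, K}.
State F is not in {D, H, K}.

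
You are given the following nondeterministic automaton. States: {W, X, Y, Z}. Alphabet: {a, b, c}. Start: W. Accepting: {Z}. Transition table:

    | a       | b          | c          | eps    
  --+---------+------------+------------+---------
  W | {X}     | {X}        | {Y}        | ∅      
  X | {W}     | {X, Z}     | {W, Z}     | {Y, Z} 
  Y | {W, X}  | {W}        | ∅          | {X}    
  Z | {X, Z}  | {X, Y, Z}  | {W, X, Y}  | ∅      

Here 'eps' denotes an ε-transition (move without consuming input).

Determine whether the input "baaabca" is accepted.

Start in {W}.
Read 'b': W→{X}; union {X}; ε-closure = {X, Y, Z}.
Read 'a': X→{W}, Y→{W, X}, Z→{X, Z}; union {W, X, Z}; ε-closure = {W, X, Y, Z}.
Read 'a': W→{X}, X→{W}, Y→{W, X}, Z→{X, Z}; union {W, X, Z}; ε-closure = {W, X, Y, Z}.
Read 'a': W→{X}, X→{W}, Y→{W, X}, Z→{X, Z}; union {W, X, Z}; ε-closure = {W, X, Y, Z}.
Read 'b': W→{X}, X→{X, Z}, Y→{W}, Z→{X, Y, Z}; now {W, X, Y, Z}.
Read 'c': W→{Y}, X→{W, Z}, Y→∅, Z→{W, X, Y}; now {W, X, Y, Z}.
Read 'a': W→{X}, X→{W}, Y→{W, X}, Z→{X, Z}; union {W, X, Z}; ε-closure = {W, X, Y, Z}.
The final set {W, X, Y, Z} contains the accepting state Z.

Yes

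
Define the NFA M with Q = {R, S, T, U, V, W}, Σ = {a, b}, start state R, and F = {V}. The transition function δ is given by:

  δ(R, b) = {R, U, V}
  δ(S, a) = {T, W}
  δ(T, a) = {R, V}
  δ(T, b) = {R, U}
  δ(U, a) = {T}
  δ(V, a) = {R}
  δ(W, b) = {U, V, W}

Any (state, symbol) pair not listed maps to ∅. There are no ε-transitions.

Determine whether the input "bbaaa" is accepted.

Start in {R}.
Read 'b': {R} → {R, U, V}.
Read 'b': {R, U, V} → {R, U, V}.
Read 'a': {R, U, V} → {R, T}.
Read 'a': {R, T} → {R, V}.
Read 'a': {R, V} → {R}.
The final set {R} contains no accepting state.

No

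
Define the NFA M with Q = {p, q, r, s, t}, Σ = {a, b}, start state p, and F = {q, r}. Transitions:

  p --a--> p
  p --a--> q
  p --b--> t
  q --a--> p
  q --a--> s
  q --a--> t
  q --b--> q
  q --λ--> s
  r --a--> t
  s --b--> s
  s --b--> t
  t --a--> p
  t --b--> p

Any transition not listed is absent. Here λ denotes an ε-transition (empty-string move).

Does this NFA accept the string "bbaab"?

Yes

Start in {p}.
Read 'b': p→{t}; now {t}.
Read 'b': t→{p}; now {p}.
Read 'a': p→{p, q}; union {p, q}; ε-closure = {p, q, s}.
Read 'a': p→{p, q}, q→{p, s, t}, s→∅; now {p, q, s, t}.
Read 'b': p→{t}, q→{q}, s→{s, t}, t→{p}; now {p, q, s, t}.
The final set {p, q, s, t} contains the accepting state q.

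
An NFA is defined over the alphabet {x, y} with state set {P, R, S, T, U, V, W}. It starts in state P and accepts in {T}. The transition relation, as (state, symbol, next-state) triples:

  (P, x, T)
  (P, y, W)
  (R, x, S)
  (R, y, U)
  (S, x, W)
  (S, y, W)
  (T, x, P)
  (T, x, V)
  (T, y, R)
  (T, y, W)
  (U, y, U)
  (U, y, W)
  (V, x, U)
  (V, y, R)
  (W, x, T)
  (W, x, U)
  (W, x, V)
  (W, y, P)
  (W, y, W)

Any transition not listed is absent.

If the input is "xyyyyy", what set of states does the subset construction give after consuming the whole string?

{P, U, W}

Start in {P}.
Read 'x': P→{T}; now {T}.
Read 'y': T→{R, W}; now {R, W}.
Read 'y': R→{U}, W→{P, W}; now {P, U, W}.
Read 'y': P→{W}, U→{U, W}, W→{P, W}; now {P, U, W}.
Read 'y': P→{W}, U→{U, W}, W→{P, W}; now {P, U, W}.
Read 'y': P→{W}, U→{U, W}, W→{P, W}; now {P, U, W}.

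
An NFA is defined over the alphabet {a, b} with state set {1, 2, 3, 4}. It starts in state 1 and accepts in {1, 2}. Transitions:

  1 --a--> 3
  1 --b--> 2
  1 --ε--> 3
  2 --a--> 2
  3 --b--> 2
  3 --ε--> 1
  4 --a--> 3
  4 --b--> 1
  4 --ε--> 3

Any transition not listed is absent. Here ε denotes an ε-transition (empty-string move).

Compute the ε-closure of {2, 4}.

{1, 2, 3, 4}

Begin with {2, 4}.
ε-move 4 → 3; add 3.
ε-move 3 → 1; add 1.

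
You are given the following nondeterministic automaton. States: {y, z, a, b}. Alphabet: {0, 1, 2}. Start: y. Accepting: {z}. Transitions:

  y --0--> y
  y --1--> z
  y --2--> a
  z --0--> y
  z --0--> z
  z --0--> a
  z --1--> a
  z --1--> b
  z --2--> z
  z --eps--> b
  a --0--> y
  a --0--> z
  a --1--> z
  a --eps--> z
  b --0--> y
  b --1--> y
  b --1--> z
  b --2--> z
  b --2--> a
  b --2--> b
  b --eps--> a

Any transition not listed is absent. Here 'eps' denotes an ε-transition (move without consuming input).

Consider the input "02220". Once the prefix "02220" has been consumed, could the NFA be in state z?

Start in {y}.
Read '0': {y} → {y}.
Read '2': {y} → {z, a, b}.
Read '2': {z, a, b} → {z, a, b}.
Read '2': {z, a, b} → {z, a, b}.
Read '0': {z, a, b} → {y, z, a, b}.
State z is in {y, z, a, b}.

Yes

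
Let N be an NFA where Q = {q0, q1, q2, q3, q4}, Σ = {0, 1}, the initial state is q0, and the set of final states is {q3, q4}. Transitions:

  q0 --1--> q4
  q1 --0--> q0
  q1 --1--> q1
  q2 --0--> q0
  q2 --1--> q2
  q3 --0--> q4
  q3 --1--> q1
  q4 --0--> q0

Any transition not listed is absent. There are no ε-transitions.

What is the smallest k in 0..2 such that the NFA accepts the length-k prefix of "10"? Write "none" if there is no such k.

1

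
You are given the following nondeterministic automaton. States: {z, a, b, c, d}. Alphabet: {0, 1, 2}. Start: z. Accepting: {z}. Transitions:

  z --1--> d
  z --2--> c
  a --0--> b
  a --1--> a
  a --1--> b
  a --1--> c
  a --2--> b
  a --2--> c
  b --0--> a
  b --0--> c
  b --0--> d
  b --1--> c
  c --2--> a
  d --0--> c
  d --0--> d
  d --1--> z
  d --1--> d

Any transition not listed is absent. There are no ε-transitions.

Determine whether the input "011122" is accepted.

No

Start in {z}.
Read '0': {z} → ∅.
The set is empty and remains empty for the remaining 5 symbols.
The final set ∅ contains no accepting state.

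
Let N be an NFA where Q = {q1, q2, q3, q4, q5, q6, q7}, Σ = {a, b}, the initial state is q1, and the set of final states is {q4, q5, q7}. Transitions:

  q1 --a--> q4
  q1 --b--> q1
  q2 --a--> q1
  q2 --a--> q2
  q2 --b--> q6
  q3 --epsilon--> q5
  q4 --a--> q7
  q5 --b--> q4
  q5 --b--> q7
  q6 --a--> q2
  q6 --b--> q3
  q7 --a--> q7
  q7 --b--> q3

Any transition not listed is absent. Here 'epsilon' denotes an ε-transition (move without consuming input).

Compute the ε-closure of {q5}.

{q5}

Begin with {q5}.
No ε-moves leave this set, so the closure equals the set itself.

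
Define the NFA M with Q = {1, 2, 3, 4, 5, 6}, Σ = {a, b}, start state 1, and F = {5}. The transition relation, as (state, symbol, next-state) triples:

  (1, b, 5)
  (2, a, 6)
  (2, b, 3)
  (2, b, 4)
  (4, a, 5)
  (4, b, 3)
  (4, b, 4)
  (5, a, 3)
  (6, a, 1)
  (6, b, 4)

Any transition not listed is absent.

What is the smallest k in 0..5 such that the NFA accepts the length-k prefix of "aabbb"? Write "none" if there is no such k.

none

Start in {1}.
Read 'a': 1→∅; now ∅.
The set is empty and remains empty for the remaining 4 symbols.
No reachable set along the way intersects F.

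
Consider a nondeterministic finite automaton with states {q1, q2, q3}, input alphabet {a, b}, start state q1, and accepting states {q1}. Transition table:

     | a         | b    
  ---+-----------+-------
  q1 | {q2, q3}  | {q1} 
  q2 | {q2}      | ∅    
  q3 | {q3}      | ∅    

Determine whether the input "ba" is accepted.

No

Start in {q1}.
Read 'b': {q1} → {q1}.
Read 'a': {q1} → {q2, q3}.
The final set {q2, q3} contains no accepting state.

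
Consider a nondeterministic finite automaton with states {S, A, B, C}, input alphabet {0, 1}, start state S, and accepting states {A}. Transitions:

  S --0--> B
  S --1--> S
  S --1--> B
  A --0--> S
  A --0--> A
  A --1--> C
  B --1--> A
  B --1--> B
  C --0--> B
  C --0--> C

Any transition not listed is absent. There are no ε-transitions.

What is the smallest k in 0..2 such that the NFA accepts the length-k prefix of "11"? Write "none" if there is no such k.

Start in {S}.
Read '1': S→{S, B}; now {S, B}.
Read '1': S→{S, B}, B→{A, B}; now {S, A, B}.
None of the earlier sets intersect F, but {S, A, B} does.

2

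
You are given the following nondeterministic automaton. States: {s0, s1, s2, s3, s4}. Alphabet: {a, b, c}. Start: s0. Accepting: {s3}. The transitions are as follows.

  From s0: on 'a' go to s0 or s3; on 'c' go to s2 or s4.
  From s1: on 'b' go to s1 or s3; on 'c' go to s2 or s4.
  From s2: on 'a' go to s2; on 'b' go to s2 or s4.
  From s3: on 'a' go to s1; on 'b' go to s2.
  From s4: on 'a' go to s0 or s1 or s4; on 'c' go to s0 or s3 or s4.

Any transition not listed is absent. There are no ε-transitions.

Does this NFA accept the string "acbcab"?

Start in {s0}.
Read 'a': {s0} → {s0, s3}.
Read 'c': {s0, s3} → {s2, s4}.
Read 'b': {s2, s4} → {s2, s4}.
Read 'c': {s2, s4} → {s0, s3, s4}.
Read 'a': {s0, s3, s4} → {s0, s1, s3, s4}.
Read 'b': {s0, s1, s3, s4} → {s1, s2, s3}.
The final set {s1, s2, s3} contains the accepting state s3.

Yes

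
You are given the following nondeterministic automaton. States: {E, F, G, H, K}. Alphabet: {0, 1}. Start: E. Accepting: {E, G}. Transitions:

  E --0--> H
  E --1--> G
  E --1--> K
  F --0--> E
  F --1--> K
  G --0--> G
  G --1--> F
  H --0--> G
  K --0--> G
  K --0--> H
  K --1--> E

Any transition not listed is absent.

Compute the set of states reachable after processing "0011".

{K}

Start in {E}.
Read '0': E→{H}; now {H}.
Read '0': H→{G}; now {G}.
Read '1': G→{F}; now {F}.
Read '1': F→{K}; now {K}.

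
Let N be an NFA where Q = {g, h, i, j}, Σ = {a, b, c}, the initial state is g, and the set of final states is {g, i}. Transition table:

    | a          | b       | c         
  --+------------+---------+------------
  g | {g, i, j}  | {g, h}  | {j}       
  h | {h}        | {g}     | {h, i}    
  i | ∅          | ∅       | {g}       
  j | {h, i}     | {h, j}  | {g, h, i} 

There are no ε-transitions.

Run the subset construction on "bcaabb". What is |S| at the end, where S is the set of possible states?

Start in {g}.
Read 'b': g→{g, h}; now {g, h}.
Read 'c': g→{j}, h→{h, i}; now {h, i, j}.
Read 'a': h→{h}, i→∅, j→{h, i}; now {h, i}.
Read 'a': h→{h}, i→∅; now {h}.
Read 'b': h→{g}; now {g}.
Read 'b': g→{g, h}; now {g, h}.
That set has 2 states.

2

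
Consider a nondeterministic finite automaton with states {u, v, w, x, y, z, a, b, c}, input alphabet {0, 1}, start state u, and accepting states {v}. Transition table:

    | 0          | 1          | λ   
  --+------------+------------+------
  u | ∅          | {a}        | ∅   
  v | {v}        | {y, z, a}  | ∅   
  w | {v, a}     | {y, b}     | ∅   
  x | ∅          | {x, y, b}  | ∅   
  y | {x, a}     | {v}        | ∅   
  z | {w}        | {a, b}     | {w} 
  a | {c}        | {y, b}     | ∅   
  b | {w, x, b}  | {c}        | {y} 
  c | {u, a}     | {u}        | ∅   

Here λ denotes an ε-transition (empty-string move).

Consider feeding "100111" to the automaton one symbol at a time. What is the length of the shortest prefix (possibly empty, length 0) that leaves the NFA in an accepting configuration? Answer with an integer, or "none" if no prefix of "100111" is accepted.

5

Start in {u}.
Read '1': u→{a}; now {a}.
Read '0': a→{c}; now {c}.
Read '0': c→{u, a}; now {u, a}.
Read '1': u→{a}, a→{y, b}; now {y, a, b}.
Read '1': y→{v}, a→{y, b}, b→{c}; now {v, y, b, c}.
None of the earlier sets intersect F, but {v, y, b, c} does.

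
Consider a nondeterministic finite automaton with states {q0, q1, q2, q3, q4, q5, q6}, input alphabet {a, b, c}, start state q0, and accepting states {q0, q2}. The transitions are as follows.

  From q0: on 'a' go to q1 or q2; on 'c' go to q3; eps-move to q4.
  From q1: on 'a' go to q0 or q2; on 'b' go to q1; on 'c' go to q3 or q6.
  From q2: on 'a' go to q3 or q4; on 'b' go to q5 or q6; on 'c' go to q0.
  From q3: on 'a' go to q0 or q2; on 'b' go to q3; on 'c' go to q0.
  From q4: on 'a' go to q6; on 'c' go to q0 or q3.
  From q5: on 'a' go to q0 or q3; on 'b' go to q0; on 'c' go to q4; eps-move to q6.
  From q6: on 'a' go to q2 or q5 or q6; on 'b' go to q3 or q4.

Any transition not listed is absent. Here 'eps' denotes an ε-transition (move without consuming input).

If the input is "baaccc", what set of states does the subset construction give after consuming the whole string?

∅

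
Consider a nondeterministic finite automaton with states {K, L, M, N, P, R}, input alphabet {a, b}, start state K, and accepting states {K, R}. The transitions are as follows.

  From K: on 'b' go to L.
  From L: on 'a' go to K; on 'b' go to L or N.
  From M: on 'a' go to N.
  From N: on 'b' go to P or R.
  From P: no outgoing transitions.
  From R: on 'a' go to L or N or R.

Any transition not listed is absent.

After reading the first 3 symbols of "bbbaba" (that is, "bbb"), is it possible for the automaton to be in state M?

Start in {K}.
Read 'b': {K} → {L}.
Read 'b': {L} → {L, N}.
Read 'b': {L, N} → {L, N, P, R}.
State M is not in {L, N, P, R}.

No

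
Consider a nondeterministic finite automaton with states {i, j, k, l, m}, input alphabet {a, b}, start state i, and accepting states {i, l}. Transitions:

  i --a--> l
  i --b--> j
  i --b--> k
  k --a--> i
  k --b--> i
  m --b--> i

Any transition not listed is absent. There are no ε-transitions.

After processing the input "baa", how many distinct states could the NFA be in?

1

Start in {i}.
Read 'b': {i} → {j, k}.
Read 'a': {j, k} → {i}.
Read 'a': {i} → {l}.
That set has 1 state.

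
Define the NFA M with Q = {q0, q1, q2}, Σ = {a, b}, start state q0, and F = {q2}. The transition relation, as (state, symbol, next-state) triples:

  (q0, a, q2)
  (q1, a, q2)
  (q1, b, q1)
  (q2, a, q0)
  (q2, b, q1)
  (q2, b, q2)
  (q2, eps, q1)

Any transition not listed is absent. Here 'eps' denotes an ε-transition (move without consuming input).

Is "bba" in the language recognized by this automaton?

No

Start in {q0}.
Read 'b': q0→∅; now ∅.
The set is empty and remains empty for the remaining 2 symbols.
The final set ∅ contains no accepting state.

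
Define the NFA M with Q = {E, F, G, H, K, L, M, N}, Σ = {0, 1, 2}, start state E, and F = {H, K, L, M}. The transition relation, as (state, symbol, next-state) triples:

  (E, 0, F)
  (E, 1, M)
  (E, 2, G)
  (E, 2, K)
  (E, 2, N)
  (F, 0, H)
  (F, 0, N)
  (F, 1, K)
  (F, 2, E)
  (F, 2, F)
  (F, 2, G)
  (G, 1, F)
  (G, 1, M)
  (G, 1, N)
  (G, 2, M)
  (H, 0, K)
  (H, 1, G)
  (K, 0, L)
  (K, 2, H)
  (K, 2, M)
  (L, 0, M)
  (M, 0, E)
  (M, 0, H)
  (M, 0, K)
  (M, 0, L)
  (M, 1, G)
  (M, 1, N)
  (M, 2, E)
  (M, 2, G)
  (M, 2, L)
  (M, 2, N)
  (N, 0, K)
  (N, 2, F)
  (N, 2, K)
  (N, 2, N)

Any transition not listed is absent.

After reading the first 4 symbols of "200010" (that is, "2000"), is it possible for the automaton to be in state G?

No

Start in {E}.
Read '2': {E} → {G, K, N}.
Read '0': {G, K, N} → {K, L}.
Read '0': {K, L} → {L, M}.
Read '0': {L, M} → {E, H, K, L, M}.
State G is not in {E, H, K, L, M}.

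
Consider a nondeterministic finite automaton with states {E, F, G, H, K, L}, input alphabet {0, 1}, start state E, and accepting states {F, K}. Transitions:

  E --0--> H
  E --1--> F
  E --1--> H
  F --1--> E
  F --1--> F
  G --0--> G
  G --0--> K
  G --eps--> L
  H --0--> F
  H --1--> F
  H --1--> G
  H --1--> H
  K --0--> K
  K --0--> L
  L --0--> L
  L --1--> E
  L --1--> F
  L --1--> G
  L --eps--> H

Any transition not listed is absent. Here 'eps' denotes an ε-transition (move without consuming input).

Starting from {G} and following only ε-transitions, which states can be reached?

Begin with {G}.
ε-move G → L; add L.
ε-move L → H; add H.

{G, H, L}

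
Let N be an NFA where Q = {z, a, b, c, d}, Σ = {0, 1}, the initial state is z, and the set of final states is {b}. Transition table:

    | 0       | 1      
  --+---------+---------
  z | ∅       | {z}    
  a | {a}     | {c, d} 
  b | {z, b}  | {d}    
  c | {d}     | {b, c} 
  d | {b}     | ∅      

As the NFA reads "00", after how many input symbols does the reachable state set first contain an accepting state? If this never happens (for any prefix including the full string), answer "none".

none

Start in {z}.
Read '0': z→∅; now ∅.
The set is empty and remains empty for the remaining 1 symbol.
No reachable set along the way intersects F.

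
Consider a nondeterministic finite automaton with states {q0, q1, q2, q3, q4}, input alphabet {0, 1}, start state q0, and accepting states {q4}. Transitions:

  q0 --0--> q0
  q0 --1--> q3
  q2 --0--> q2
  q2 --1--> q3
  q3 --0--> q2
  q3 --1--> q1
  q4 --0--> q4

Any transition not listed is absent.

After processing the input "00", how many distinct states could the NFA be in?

Start in {q0}.
Read '0': q0→{q0}; now {q0}.
Read '0': q0→{q0}; now {q0}.
That set has 1 state.

1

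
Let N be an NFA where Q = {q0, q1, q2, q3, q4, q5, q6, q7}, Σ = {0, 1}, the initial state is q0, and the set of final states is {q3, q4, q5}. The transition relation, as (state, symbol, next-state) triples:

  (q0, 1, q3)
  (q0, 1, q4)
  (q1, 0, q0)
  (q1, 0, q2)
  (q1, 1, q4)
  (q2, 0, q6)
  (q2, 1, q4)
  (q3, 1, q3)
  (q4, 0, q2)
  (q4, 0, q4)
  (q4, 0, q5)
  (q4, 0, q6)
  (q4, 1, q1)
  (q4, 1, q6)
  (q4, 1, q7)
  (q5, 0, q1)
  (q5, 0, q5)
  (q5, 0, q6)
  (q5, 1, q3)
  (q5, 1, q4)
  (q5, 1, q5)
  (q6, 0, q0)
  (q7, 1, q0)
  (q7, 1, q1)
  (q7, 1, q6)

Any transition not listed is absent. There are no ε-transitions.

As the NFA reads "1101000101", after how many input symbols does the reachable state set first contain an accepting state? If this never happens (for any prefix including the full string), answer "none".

1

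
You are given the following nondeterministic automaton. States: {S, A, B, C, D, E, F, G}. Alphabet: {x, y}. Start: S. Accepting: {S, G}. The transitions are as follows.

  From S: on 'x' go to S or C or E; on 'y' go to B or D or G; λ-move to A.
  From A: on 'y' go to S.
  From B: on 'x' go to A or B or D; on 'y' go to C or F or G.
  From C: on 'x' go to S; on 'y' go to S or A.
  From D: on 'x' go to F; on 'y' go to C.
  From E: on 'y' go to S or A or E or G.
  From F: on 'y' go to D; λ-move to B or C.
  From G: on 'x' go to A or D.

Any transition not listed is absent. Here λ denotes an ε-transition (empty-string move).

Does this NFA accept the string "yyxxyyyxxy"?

Start: ε-closure({S}) = {S, A}.
Read 'y': S→{B, D, G}, A→{S}; union {S, B, D, G}; ε-closure = {S, A, B, D, G}.
Read 'y': S→{B, D, G}, A→{S}, B→{C, F, G}, D→{C}, G→∅; union {S, B, C, D, F, G}; ε-closure = {S, A, B, C, D, F, G}.
Read 'x': S→{S, C, E}, A→∅, B→{A, B, D}, C→{S}, D→{F}, F→∅, G→{A, D}; now {S, A, B, C, D, E, F}.
Read 'x': S→{S, C, E}, A→∅, B→{A, B, D}, C→{S}, D→{F}, E→∅, F→∅; now {S, A, B, C, D, E, F}.
Read 'y': S→{B, D, G}, A→{S}, B→{C, F, G}, C→{S, A}, D→{C}, E→{S, A, E, G}, F→{D}; now {S, A, B, C, D, E, F, G}.
Read 'y': S→{B, D, G}, A→{S}, B→{C, F, G}, C→{S, A}, D→{C}, E→{S, A, E, G}, F→{D}, G→∅; now {S, A, B, C, D, E, F, G}.
Read 'y': S→{B, D, G}, A→{S}, B→{C, F, G}, C→{S, A}, D→{C}, E→{S, A, E, G}, F→{D}, G→∅; now {S, A, B, C, D, E, F, G}.
Read 'x': S→{S, C, E}, A→∅, B→{A, B, D}, C→{S}, D→{F}, E→∅, F→∅, G→{A, D}; now {S, A, B, C, D, E, F}.
Read 'x': S→{S, C, E}, A→∅, B→{A, B, D}, C→{S}, D→{F}, E→∅, F→∅; now {S, A, B, C, D, E, F}.
Read 'y': S→{B, D, G}, A→{S}, B→{C, F, G}, C→{S, A}, D→{C}, E→{S, A, E, G}, F→{D}; now {S, A, B, C, D, E, F, G}.
The final set {S, A, B, C, D, E, F, G} contains the accepting states S, G.

Yes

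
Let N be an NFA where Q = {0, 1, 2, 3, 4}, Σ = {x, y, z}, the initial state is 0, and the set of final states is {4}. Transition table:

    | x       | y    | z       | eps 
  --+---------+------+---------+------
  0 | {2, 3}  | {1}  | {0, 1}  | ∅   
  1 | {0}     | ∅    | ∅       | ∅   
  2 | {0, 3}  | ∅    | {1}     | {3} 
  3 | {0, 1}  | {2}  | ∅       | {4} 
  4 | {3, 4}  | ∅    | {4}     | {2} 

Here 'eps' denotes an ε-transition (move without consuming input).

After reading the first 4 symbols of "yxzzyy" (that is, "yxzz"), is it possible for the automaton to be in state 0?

Yes

Start in {0}.
Read 'y': 0→{1}; now {1}.
Read 'x': 1→{0}; now {0}.
Read 'z': 0→{0, 1}; now {0, 1}.
Read 'z': 0→{0, 1}, 1→∅; now {0, 1}.
State 0 is in {0, 1}.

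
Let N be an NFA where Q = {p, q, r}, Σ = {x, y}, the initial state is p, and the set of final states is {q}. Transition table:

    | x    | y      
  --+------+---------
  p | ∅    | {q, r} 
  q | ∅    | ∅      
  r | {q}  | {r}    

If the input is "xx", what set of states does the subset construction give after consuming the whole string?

Start in {p}.
Read 'x': p→∅; now ∅.
The set is empty and remains empty for the remaining 1 symbol.

∅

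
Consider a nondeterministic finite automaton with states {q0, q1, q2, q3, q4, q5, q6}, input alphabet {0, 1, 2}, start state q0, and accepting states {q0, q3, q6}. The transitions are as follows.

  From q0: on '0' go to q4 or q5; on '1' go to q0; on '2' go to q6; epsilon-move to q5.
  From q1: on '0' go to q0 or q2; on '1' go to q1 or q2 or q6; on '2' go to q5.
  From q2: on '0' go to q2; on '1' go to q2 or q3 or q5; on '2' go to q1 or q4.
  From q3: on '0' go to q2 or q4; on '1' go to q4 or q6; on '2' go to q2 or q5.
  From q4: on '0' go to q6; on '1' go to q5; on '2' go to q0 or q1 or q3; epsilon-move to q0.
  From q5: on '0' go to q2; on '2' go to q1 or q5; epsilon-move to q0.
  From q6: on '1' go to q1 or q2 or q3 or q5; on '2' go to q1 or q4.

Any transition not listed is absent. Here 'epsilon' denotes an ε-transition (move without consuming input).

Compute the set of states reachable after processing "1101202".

Start: ε-closure({q0}) = {q0, q5}.
Read '1': {q0, q5} → {q0, q5}.
Read '1': {q0, q5} → {q0, q5}.
Read '0': {q0, q5} → {q0, q2, q4, q5}.
Read '1': {q0, q2, q4, q5} → {q0, q2, q3, q5}.
Read '2': {q0, q2, q3, q5} → {q0, q1, q2, q4, q5, q6}.
Read '0': {q0, q1, q2, q4, q5, q6} → {q0, q2, q4, q5, q6}.
Read '2': {q0, q2, q4, q5, q6} → {q0, q1, q3, q4, q5, q6}.

{q0, q1, q3, q4, q5, q6}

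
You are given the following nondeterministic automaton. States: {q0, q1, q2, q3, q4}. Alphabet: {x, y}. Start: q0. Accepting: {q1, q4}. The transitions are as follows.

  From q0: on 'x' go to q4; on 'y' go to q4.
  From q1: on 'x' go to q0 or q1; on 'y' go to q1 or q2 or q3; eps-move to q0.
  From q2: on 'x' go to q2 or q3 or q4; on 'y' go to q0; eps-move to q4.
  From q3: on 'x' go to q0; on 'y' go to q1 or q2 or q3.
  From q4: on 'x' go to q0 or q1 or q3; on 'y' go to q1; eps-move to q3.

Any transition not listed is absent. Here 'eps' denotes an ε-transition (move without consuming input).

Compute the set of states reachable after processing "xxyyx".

{q0, q1, q2, q3, q4}

Start in {q0}.
Read 'x': {q0} → {q3, q4}.
Read 'x': {q3, q4} → {q0, q1, q3}.
Read 'y': {q0, q1, q3} → {q0, q1, q2, q3, q4}.
Read 'y': {q0, q1, q2, q3, q4} → {q0, q1, q2, q3, q4}.
Read 'x': {q0, q1, q2, q3, q4} → {q0, q1, q2, q3, q4}.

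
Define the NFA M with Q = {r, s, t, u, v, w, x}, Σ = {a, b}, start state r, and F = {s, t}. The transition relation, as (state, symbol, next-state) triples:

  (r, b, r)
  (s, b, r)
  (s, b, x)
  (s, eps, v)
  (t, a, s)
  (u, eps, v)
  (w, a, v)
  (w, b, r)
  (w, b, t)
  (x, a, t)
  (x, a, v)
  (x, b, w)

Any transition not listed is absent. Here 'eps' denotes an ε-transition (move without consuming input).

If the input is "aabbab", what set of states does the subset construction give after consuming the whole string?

Start in {r}.
Read 'a': r→∅; now ∅.
The set is empty and remains empty for the remaining 5 symbols.

∅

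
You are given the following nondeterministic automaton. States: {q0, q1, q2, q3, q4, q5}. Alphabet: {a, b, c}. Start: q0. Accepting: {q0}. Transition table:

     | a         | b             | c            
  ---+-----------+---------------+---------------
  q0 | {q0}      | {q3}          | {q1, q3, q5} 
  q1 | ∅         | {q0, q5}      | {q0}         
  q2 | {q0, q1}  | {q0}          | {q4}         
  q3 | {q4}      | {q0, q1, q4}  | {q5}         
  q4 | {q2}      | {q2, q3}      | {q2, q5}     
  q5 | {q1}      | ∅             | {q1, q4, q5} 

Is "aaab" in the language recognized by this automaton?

Start in {q0}.
Read 'a': q0→{q0}; now {q0}.
Read 'a': q0→{q0}; now {q0}.
Read 'a': q0→{q0}; now {q0}.
Read 'b': q0→{q3}; now {q3}.
The final set {q3} contains no accepting state.

No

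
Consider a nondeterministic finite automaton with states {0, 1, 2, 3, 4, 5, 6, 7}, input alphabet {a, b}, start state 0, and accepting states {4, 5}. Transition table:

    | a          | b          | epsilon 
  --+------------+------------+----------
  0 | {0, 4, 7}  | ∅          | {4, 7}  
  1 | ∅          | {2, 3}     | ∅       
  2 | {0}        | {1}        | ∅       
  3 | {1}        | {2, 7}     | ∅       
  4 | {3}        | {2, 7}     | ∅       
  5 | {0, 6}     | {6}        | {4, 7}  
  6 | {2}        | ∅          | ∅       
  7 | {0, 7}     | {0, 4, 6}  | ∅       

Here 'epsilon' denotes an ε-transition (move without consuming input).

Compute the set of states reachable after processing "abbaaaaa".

{0, 1, 3, 4, 7}

Start: ε-closure({0}) = {0, 4, 7}.
Read 'a': {0, 4, 7} → {0, 3, 4, 7}.
Read 'b': {0, 3, 4, 7} → {0, 2, 4, 6, 7}.
Read 'b': {0, 2, 4, 6, 7} → {0, 1, 2, 4, 6, 7}.
Read 'a': {0, 1, 2, 4, 6, 7} → {0, 2, 3, 4, 7}.
Read 'a': {0, 2, 3, 4, 7} → {0, 1, 3, 4, 7}.
Read 'a': {0, 1, 3, 4, 7} → {0, 1, 3, 4, 7}.
Read 'a': {0, 1, 3, 4, 7} → {0, 1, 3, 4, 7}.
Read 'a': {0, 1, 3, 4, 7} → {0, 1, 3, 4, 7}.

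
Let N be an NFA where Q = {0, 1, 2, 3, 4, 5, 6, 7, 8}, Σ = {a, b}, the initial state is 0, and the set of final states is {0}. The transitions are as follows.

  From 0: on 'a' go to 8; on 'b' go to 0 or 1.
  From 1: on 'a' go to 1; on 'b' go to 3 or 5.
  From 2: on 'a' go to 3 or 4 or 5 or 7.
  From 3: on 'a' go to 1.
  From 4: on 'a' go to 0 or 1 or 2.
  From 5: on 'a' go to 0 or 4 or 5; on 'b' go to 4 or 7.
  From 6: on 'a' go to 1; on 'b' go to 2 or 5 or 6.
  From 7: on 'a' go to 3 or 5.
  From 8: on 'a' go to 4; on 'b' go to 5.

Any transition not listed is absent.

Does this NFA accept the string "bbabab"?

Start in {0}.
Read 'b': 0→{0, 1}; now {0, 1}.
Read 'b': 0→{0, 1}, 1→{3, 5}; now {0, 1, 3, 5}.
Read 'a': 0→{8}, 1→{1}, 3→{1}, 5→{0, 4, 5}; now {0, 1, 4, 5, 8}.
Read 'b': 0→{0, 1}, 1→{3, 5}, 4→∅, 5→{4, 7}, 8→{5}; now {0, 1, 3, 4, 5, 7}.
Read 'a': 0→{8}, 1→{1}, 3→{1}, 4→{0, 1, 2}, 5→{0, 4, 5}, 7→{3, 5}; now {0, 1, 2, 3, 4, 5, 8}.
Read 'b': 0→{0, 1}, 1→{3, 5}, 2→∅, 3→∅, 4→∅, 5→{4, 7}, 8→{5}; now {0, 1, 3, 4, 5, 7}.
The final set {0, 1, 3, 4, 5, 7} contains the accepting state 0.

Yes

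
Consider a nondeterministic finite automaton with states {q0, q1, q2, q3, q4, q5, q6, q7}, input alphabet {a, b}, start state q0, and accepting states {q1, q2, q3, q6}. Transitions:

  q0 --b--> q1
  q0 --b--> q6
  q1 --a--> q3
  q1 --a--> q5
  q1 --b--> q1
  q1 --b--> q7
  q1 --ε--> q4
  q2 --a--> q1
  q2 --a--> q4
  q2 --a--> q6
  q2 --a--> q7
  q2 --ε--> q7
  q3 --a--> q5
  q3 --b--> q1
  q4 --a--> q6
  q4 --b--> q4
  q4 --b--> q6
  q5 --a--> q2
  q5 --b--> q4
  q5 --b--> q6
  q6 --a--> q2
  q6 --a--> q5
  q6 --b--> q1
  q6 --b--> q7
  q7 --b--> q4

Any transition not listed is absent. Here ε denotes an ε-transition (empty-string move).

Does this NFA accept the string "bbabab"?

Start in {q0}.
Read 'b': q0→{q1, q6}; union {q1, q6}; ε-closure = {q1, q4, q6}.
Read 'b': q1→{q1, q7}, q4→{q4, q6}, q6→{q1, q7}; now {q1, q4, q6, q7}.
Read 'a': q1→{q3, q5}, q4→{q6}, q6→{q2, q5}, q7→∅; union {q2, q3, q5, q6}; ε-closure = {q2, q3, q5, q6, q7}.
Read 'b': q2→∅, q3→{q1}, q5→{q4, q6}, q6→{q1, q7}, q7→{q4}; now {q1, q4, q6, q7}.
Read 'a': q1→{q3, q5}, q4→{q6}, q6→{q2, q5}, q7→∅; union {q2, q3, q5, q6}; ε-closure = {q2, q3, q5, q6, q7}.
Read 'b': q2→∅, q3→{q1}, q5→{q4, q6}, q6→{q1, q7}, q7→{q4}; now {q1, q4, q6, q7}.
The final set {q1, q4, q6, q7} contains the accepting states q1, q6.

Yes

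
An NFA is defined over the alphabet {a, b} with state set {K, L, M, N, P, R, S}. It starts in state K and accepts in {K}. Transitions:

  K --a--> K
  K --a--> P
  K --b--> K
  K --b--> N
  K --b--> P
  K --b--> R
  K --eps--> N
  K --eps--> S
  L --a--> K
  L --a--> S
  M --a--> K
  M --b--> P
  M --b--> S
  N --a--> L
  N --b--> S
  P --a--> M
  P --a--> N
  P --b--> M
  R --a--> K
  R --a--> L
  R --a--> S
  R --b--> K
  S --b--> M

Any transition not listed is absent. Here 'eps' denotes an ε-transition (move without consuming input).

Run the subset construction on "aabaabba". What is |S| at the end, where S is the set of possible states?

Start: ε-closure({K}) = {K, N, S}.
Read 'a': K→{K, P}, N→{L}, S→∅; union {K, L, P}; ε-closure = {K, L, N, P, S}.
Read 'a': K→{K, P}, L→{K, S}, N→{L}, P→{M, N}, S→∅; now {K, L, M, N, P, S}.
Read 'b': K→{K, N, P, R}, L→∅, M→{P, S}, N→{S}, P→{M}, S→{M}; now {K, M, N, P, R, S}.
Read 'a': K→{K, P}, M→{K}, N→{L}, P→{M, N}, R→{K, L, S}, S→∅; now {K, L, M, N, P, S}.
Read 'a': K→{K, P}, L→{K, S}, M→{K}, N→{L}, P→{M, N}, S→∅; now {K, L, M, N, P, S}.
Read 'b': K→{K, N, P, R}, L→∅, M→{P, S}, N→{S}, P→{M}, S→{M}; now {K, M, N, P, R, S}.
Read 'b': K→{K, N, P, R}, M→{P, S}, N→{S}, P→{M}, R→{K}, S→{M}; now {K, M, N, P, R, S}.
Read 'a': K→{K, P}, M→{K}, N→{L}, P→{M, N}, R→{K, L, S}, S→∅; now {K, L, M, N, P, S}.
That set has 6 states.

6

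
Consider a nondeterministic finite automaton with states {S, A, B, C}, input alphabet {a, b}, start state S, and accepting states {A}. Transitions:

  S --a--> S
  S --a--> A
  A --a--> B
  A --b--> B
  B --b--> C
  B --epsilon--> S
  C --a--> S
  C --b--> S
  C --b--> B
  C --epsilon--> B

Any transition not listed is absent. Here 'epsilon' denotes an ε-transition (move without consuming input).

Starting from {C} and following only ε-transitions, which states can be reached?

{S, B, C}

Begin with {C}.
ε-move C → B; add B.
ε-move B → S; add S.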